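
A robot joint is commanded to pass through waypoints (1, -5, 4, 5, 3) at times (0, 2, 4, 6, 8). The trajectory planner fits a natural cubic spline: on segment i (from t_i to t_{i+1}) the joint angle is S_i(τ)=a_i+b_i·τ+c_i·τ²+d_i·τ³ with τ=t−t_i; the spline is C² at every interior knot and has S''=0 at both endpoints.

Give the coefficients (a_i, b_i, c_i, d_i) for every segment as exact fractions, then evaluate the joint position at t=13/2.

  seg 0: a=1 b=-295/56 c=0 d=127/224
  seg 1: a=-5 b=43/28 c=381/112 d=-215/224
  seg 2: a=4 b=29/8 c=-33/14 d=89/224
  seg 3: a=5 b=-29/28 c=3/112 d=-1/224
S(13/2) = 1149/256

Δ: Δ0=-3, Δ1=9/2, Δ2=1/2, Δ3=-1
row 1: diag=8, rhs=45; c'=1/4, d'=45/8
row 2: denom=8−2·1/4=15/2; d'=(-24−2·45/8)/(15/2)=-47/10
row 3: denom=8−2·4/15=112/15; d'=(-9−2·-47/10)/(112/15)=3/56
back: M3=3/56
back: M2=-47/10−4/15·3/56=-33/7
back: M1=45/8−1/4·-33/7=381/56
M: M0=0, M1=381/56, M2=-33/7, M3=3/56, M4=0
seg 0: a=1, c=M0/2=0, d=(M1−M0)/(6·2)=127/224, b=Δ0−h0·(2M0+M1)/6=-295/56
seg 1: a=-5, c=M1/2=381/112, d=(M2−M1)/(6·2)=-215/224, b=Δ1−h1·(2M1+M2)/6=43/28
seg 2: a=4, c=M2/2=-33/14, d=(M3−M2)/(6·2)=89/224, b=Δ2−h2·(2M2+M3)/6=29/8
seg 3: a=5, c=M3/2=3/112, d=(M4−M3)/(6·2)=-1/224, b=Δ3−h3·(2M3+M4)/6=-29/28
t_q=13/2 → seg 3, τ=1/2; S=5+-29/28·τ+3/112·τ²+-1/224·τ³=1149/256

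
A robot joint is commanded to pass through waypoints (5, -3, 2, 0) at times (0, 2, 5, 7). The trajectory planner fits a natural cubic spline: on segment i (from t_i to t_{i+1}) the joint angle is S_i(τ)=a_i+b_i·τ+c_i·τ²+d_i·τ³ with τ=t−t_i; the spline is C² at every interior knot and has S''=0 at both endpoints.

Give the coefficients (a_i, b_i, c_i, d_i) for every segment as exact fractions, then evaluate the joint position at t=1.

Δ: Δ0=-4, Δ1=5/3, Δ2=-1
row 1: diag=10, rhs=34; c'=3/10, d'=17/5
row 2: denom=10−3·3/10=91/10; d'=(-16−3·17/5)/(91/10)=-262/91
back: M2=-262/91
back: M1=17/5−3/10·-262/91=388/91
M: M0=0, M1=388/91, M2=-262/91, M3=0
seg 0: a=5, c=M0/2=0, d=(M1−M0)/(6·2)=97/273, b=Δ0−h0·(2M0+M1)/6=-1480/273
seg 1: a=-3, c=M1/2=194/91, d=(M2−M1)/(6·3)=-25/63, b=Δ1−h1·(2M1+M2)/6=-316/273
seg 2: a=2, c=M2/2=-131/91, d=(M3−M2)/(6·2)=131/546, b=Δ2−h2·(2M2+M3)/6=251/273
t_q=1 → seg 0, τ=1; S=5+-1480/273·τ+0·τ²+97/273·τ³=-6/91

  seg 0: a=5 b=-1480/273 c=0 d=97/273
  seg 1: a=-3 b=-316/273 c=194/91 d=-25/63
  seg 2: a=2 b=251/273 c=-131/91 d=131/546
S(1) = -6/91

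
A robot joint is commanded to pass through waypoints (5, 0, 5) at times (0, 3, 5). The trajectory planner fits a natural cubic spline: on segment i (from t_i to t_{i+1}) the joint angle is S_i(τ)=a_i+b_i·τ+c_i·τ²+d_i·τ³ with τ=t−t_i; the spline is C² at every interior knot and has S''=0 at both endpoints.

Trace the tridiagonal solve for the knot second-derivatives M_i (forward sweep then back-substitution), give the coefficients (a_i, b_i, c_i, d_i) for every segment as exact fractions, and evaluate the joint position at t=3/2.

Δ: Δ0=-5/3, Δ1=5/2
row 1: diag=10, rhs=25; c'=1/5, d'=5/2
back: M1=5/2
M: M0=0, M1=5/2, M2=0
seg 0: a=5, c=M0/2=0, d=(M1−M0)/(6·3)=5/36, b=Δ0−h0·(2M0+M1)/6=-35/12
seg 1: a=0, c=M1/2=5/4, d=(M2−M1)/(6·2)=-5/24, b=Δ1−h1·(2M1+M2)/6=5/6
t_q=3/2 → seg 0, τ=3/2; S=5+-35/12·τ+0·τ²+5/36·τ³=35/32

  seg 0: a=5 b=-35/12 c=0 d=5/36
  seg 1: a=0 b=5/6 c=5/4 d=-5/24
S(3/2) = 35/32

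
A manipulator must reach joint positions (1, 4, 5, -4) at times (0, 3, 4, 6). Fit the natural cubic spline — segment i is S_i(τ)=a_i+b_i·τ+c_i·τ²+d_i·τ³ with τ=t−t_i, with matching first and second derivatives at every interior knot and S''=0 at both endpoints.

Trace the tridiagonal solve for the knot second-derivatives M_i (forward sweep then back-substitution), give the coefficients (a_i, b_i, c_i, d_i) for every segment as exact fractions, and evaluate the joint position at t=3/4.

  seg 0: a=1 b=61/94 c=0 d=11/282
  seg 1: a=4 b=80/47 c=33/94 d=-99/94
  seg 2: a=5 b=-71/94 c=-132/47 d=22/47
S(3/4) = 9043/6016

Δ: Δ0=1, Δ1=1, Δ2=-9/2
row 1: diag=8, rhs=0; c'=1/8, d'=0
row 2: denom=6−1·1/8=47/8; d'=(-33−1·0)/(47/8)=-264/47
back: M2=-264/47
back: M1=0−1/8·-264/47=33/47
M: M0=0, M1=33/47, M2=-264/47, M3=0
seg 0: a=1, c=M0/2=0, d=(M1−M0)/(6·3)=11/282, b=Δ0−h0·(2M0+M1)/6=61/94
seg 1: a=4, c=M1/2=33/94, d=(M2−M1)/(6·1)=-99/94, b=Δ1−h1·(2M1+M2)/6=80/47
seg 2: a=5, c=M2/2=-132/47, d=(M3−M2)/(6·2)=22/47, b=Δ2−h2·(2M2+M3)/6=-71/94
t_q=3/4 → seg 0, τ=3/4; S=1+61/94·τ+0·τ²+11/282·τ³=9043/6016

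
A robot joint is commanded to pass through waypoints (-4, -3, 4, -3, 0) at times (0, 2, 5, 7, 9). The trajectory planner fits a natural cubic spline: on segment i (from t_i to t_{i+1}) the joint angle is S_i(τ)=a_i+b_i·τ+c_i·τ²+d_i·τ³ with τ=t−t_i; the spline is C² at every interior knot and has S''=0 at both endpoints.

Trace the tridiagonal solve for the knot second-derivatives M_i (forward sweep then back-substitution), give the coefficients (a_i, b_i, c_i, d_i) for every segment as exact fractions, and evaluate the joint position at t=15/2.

Δ: Δ0=1/2, Δ1=7/3, Δ2=-7/2, Δ3=3/2
row 1: diag=10, rhs=11; c'=3/10, d'=11/10
row 2: denom=10−3·3/10=91/10; d'=(-35−3·11/10)/(91/10)=-383/91
row 3: denom=8−2·20/91=688/91; d'=(30−2·-383/91)/(688/91)=437/86
back: M3=437/86
back: M2=-383/91−20/91·437/86=-229/43
back: M1=11/10−3/10·-229/43=116/43
M: M0=0, M1=116/43, M2=-229/43, M3=437/86, M4=0
seg 0: a=-4, c=M0/2=0, d=(M1−M0)/(6·2)=29/129, b=Δ0−h0·(2M0+M1)/6=-103/258
seg 1: a=-3, c=M1/2=58/43, d=(M2−M1)/(6·3)=-115/258, b=Δ1−h1·(2M1+M2)/6=593/258
seg 2: a=4, c=M2/2=-229/86, d=(M3−M2)/(6·2)=895/1032, b=Δ2−h2·(2M2+M3)/6=-212/129
seg 3: a=-3, c=M3/2=437/172, d=(M4−M3)/(6·2)=-437/1032, b=Δ3−h3·(2M3+M4)/6=-487/258
t_q=15/2 → seg 3, τ=1/2; S=-3+-487/258·τ+437/172·τ²+-437/1032·τ³=-9251/2752

  seg 0: a=-4 b=-103/258 c=0 d=29/129
  seg 1: a=-3 b=593/258 c=58/43 d=-115/258
  seg 2: a=4 b=-212/129 c=-229/86 d=895/1032
  seg 3: a=-3 b=-487/258 c=437/172 d=-437/1032
S(15/2) = -9251/2752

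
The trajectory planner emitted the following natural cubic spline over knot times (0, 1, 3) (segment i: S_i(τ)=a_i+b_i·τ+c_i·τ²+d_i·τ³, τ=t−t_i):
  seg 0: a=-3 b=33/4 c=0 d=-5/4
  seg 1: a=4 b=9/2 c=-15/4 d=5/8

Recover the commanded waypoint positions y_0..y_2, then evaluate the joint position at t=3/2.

y_0 = S_0(0) = a_0 = -3
y_1 = S_1(0) = a_1 = 4
y_2 = S_1(2) = 3
t_q=3/2 is in segment 1 (τ=1/2); S_1(τ)=345/64

y_0=-3 y_1=4 y_2=3
S(3/2) = 345/64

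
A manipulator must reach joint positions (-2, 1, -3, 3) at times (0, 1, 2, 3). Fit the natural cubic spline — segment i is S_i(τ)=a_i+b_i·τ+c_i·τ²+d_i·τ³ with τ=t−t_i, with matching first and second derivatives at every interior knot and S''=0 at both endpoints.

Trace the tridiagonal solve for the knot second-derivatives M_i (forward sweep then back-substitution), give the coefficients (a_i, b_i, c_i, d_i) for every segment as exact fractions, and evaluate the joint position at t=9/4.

  seg 0: a=-2 b=83/15 c=0 d=-38/15
  seg 1: a=1 b=-31/15 c=-38/5 d=17/3
  seg 2: a=-3 b=-4/15 c=47/5 d=-47/15
S(9/4) = -809/320

Δ: Δ0=3, Δ1=-4, Δ2=6
row 1: diag=4, rhs=-42; c'=1/4, d'=-21/2
row 2: denom=4−1·1/4=15/4; d'=(60−1·-21/2)/(15/4)=94/5
back: M2=94/5
back: M1=-21/2−1/4·94/5=-76/5
M: M0=0, M1=-76/5, M2=94/5, M3=0
seg 0: a=-2, c=M0/2=0, d=(M1−M0)/(6·1)=-38/15, b=Δ0−h0·(2M0+M1)/6=83/15
seg 1: a=1, c=M1/2=-38/5, d=(M2−M1)/(6·1)=17/3, b=Δ1−h1·(2M1+M2)/6=-31/15
seg 2: a=-3, c=M2/2=47/5, d=(M3−M2)/(6·1)=-47/15, b=Δ2−h2·(2M2+M3)/6=-4/15
t_q=9/4 → seg 2, τ=1/4; S=-3+-4/15·τ+47/5·τ²+-47/15·τ³=-809/320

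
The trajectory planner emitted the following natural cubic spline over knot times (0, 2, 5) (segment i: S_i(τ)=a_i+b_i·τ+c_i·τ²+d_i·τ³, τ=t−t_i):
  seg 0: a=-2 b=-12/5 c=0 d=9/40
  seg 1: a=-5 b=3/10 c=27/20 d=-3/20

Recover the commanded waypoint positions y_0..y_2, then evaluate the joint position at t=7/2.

y_0=-2 y_1=-5 y_2=4
S(7/2) = -323/160

y_0 = S_0(0) = a_0 = -2
y_1 = S_1(0) = a_1 = -5
y_2 = S_1(3) = 4
t_q=7/2 is in segment 1 (τ=3/2); S_1(τ)=-323/160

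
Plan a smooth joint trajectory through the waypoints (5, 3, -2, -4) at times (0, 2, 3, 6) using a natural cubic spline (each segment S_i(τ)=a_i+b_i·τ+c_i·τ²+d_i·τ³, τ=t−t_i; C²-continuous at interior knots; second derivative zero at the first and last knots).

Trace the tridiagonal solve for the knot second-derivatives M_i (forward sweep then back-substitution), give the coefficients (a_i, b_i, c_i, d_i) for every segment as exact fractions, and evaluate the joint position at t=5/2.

  seg 0: a=5 b=77/141 c=0 d=-109/282
  seg 1: a=3 b=-577/141 c=-109/47 d=199/141
  seg 2: a=-2 b=-634/141 c=90/47 d=-10/47
S(5/2) = 207/376

Δ: Δ0=-1, Δ1=-5, Δ2=-2/3
row 1: diag=6, rhs=-24; c'=1/6, d'=-4
row 2: denom=8−1·1/6=47/6; d'=(26−1·-4)/(47/6)=180/47
back: M2=180/47
back: M1=-4−1/6·180/47=-218/47
M: M0=0, M1=-218/47, M2=180/47, M3=0
seg 0: a=5, c=M0/2=0, d=(M1−M0)/(6·2)=-109/282, b=Δ0−h0·(2M0+M1)/6=77/141
seg 1: a=3, c=M1/2=-109/47, d=(M2−M1)/(6·1)=199/141, b=Δ1−h1·(2M1+M2)/6=-577/141
seg 2: a=-2, c=M2/2=90/47, d=(M3−M2)/(6·3)=-10/47, b=Δ2−h2·(2M2+M3)/6=-634/141
t_q=5/2 → seg 1, τ=1/2; S=3+-577/141·τ+-109/47·τ²+199/141·τ³=207/376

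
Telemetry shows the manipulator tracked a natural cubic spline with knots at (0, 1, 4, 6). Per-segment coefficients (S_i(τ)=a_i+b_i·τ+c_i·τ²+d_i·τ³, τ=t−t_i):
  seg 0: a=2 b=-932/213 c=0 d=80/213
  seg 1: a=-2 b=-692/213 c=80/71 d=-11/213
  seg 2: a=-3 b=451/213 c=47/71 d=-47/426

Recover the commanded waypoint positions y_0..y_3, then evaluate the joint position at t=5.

y_0=2 y_1=-2 y_2=-3 y_3=3
S(5) = -47/142

y_0 = S_0(0) = a_0 = 2
y_1 = S_1(0) = a_1 = -2
y_2 = S_2(0) = a_2 = -3
y_3 = S_2(2) = 3
t_q=5 is in segment 2 (τ=1); S_2(τ)=-47/142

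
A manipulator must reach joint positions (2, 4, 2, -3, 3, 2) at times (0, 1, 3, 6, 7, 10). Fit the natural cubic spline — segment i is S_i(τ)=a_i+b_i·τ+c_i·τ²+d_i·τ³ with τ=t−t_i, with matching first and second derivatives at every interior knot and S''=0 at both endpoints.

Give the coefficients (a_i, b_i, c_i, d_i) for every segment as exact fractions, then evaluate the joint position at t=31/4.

Δ: Δ0=2, Δ1=-1, Δ2=-5/3, Δ3=6, Δ4=-1/3
row 1: diag=6, rhs=-18; c'=1/3, d'=-3
row 2: denom=10−2·1/3=28/3; d'=(-4−2·-3)/(28/3)=3/14
row 3: denom=8−3·9/28=197/28; d'=(46−3·3/14)/(197/28)=1270/197
row 4: denom=8−1·28/197=1548/197; d'=(-38−1·1270/197)/(1548/197)=-2189/387
back: M4=-2189/387
back: M3=1270/197−28/197·-2189/387=2806/387
back: M2=3/14−9/28·2806/387=-91/43
back: M1=-3−1/3·-91/43=-296/129
M: M0=0, M1=-296/129, M2=-91/43, M3=2806/387, M4=-2189/387, M5=0
seg 0: a=2, c=M0/2=0, d=(M1−M0)/(6·1)=-148/387, b=Δ0−h0·(2M0+M1)/6=922/387
seg 1: a=4, c=M1/2=-148/129, d=(M2−M1)/(6·2)=23/1548, b=Δ1−h1·(2M1+M2)/6=478/387
seg 2: a=2, c=M2/2=-91/86, d=(M3−M2)/(6·3)=3625/6966, b=Δ2−h2·(2M2+M3)/6=-1229/387
seg 3: a=-3, c=M3/2=1403/387, d=(M4−M3)/(6·1)=-185/86, b=Δ3−h3·(2M3+M4)/6=3503/774
seg 4: a=3, c=M4/2=-2189/774, d=(M5−M4)/(6·3)=2189/6966, b=Δ4−h4·(2M4+M5)/6=2060/387
t_q=31/4 → seg 4, τ=3/4; S=3+2060/387·τ+-2189/774·τ²+2189/6966·τ³=30459/5504

  seg 0: a=2 b=922/387 c=0 d=-148/387
  seg 1: a=4 b=478/387 c=-148/129 d=23/1548
  seg 2: a=2 b=-1229/387 c=-91/86 d=3625/6966
  seg 3: a=-3 b=3503/774 c=1403/387 d=-185/86
  seg 4: a=3 b=2060/387 c=-2189/774 d=2189/6966
S(31/4) = 30459/5504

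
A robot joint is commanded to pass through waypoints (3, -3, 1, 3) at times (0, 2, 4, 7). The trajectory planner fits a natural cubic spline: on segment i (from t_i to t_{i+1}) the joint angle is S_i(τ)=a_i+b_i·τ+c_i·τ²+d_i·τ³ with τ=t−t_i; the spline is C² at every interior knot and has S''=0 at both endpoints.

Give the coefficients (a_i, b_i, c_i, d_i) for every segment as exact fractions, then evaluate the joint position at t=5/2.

Δ: Δ0=-3, Δ1=2, Δ2=2/3
row 1: diag=8, rhs=30; c'=1/4, d'=15/4
row 2: denom=10−2·1/4=19/2; d'=(-8−2·15/4)/(19/2)=-31/19
back: M2=-31/19
back: M1=15/4−1/4·-31/19=79/19
M: M0=0, M1=79/19, M2=-31/19, M3=0
seg 0: a=3, c=M0/2=0, d=(M1−M0)/(6·2)=79/228, b=Δ0−h0·(2M0+M1)/6=-250/57
seg 1: a=-3, c=M1/2=79/38, d=(M2−M1)/(6·2)=-55/114, b=Δ1−h1·(2M1+M2)/6=-13/57
seg 2: a=1, c=M2/2=-31/38, d=(M3−M2)/(6·3)=31/342, b=Δ2−h2·(2M2+M3)/6=131/57
t_q=5/2 → seg 1, τ=1/2; S=-3+-13/57·τ+79/38·τ²+-55/114·τ³=-807/304

  seg 0: a=3 b=-250/57 c=0 d=79/228
  seg 1: a=-3 b=-13/57 c=79/38 d=-55/114
  seg 2: a=1 b=131/57 c=-31/38 d=31/342
S(5/2) = -807/304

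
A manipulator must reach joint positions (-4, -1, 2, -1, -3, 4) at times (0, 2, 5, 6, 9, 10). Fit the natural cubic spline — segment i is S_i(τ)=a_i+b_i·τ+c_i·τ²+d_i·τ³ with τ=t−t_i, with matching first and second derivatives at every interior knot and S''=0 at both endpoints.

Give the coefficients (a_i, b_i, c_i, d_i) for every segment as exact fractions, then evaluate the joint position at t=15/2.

  seg 0: a=-4 b=9751/7650 c=0 d=431/7650
  seg 1: a=-1 b=14923/7650 c=431/1275 d=-15031/68850
  seg 2: a=2 b=-431/225 c=-2489/1530 d=461/850
  seg 3: a=-1 b=-27097/7650 c=1/3825 d=21991/68850
  seg 4: a=-3 b=19444/3825 c=7331/2550 d=-7331/7650
S(15/2) = -7119/1360

Δ: Δ0=3/2, Δ1=1, Δ2=-3, Δ3=-2/3, Δ4=7
row 1: diag=10, rhs=-3; c'=3/10, d'=-3/10
row 2: denom=8−3·3/10=71/10; d'=(-24−3·-3/10)/(71/10)=-231/71
row 3: denom=8−1·10/71=558/71; d'=(14−1·-231/71)/(558/71)=1225/558
row 4: denom=8−3·71/186=425/62; d'=(46−3·1225/558)/(425/62)=7331/1275
back: M4=7331/1275
back: M3=1225/558−71/186·7331/1275=2/3825
back: M2=-231/71−10/71·2/3825=-2489/765
back: M1=-3/10−3/10·-2489/765=862/1275
M: M0=0, M1=862/1275, M2=-2489/765, M3=2/3825, M4=7331/1275, M5=0
seg 0: a=-4, c=M0/2=0, d=(M1−M0)/(6·2)=431/7650, b=Δ0−h0·(2M0+M1)/6=9751/7650
seg 1: a=-1, c=M1/2=431/1275, d=(M2−M1)/(6·3)=-15031/68850, b=Δ1−h1·(2M1+M2)/6=14923/7650
seg 2: a=2, c=M2/2=-2489/1530, d=(M3−M2)/(6·1)=461/850, b=Δ2−h2·(2M2+M3)/6=-431/225
seg 3: a=-1, c=M3/2=1/3825, d=(M4−M3)/(6·3)=21991/68850, b=Δ3−h3·(2M3+M4)/6=-27097/7650
seg 4: a=-3, c=M4/2=7331/2550, d=(M5−M4)/(6·1)=-7331/7650, b=Δ4−h4·(2M4+M5)/6=19444/3825
t_q=15/2 → seg 3, τ=3/2; S=-1+-27097/7650·τ+1/3825·τ²+21991/68850·τ³=-7119/1360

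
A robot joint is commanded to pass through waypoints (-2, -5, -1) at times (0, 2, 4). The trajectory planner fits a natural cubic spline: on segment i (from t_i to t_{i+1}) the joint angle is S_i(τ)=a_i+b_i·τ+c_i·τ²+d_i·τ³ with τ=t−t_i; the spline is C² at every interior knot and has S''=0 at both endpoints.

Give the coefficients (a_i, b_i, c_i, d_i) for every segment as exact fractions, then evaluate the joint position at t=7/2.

  seg 0: a=-2 b=-19/8 c=0 d=7/32
  seg 1: a=-5 b=1/4 c=21/16 d=-7/32
S(7/2) = -617/256

Δ: Δ0=-3/2, Δ1=2
row 1: diag=8, rhs=21; c'=1/4, d'=21/8
back: M1=21/8
M: M0=0, M1=21/8, M2=0
seg 0: a=-2, c=M0/2=0, d=(M1−M0)/(6·2)=7/32, b=Δ0−h0·(2M0+M1)/6=-19/8
seg 1: a=-5, c=M1/2=21/16, d=(M2−M1)/(6·2)=-7/32, b=Δ1−h1·(2M1+M2)/6=1/4
t_q=7/2 → seg 1, τ=3/2; S=-5+1/4·τ+21/16·τ²+-7/32·τ³=-617/256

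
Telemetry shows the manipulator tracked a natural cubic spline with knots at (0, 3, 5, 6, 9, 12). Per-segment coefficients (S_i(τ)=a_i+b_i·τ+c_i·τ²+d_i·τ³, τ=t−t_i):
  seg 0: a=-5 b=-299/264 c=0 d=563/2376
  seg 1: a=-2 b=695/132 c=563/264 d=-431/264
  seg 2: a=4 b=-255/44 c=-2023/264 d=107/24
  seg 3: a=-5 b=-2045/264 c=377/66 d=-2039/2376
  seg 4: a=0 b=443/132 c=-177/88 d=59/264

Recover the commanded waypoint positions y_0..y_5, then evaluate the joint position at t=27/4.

y_0 = S_0(0) = a_0 = -5
y_1 = S_1(0) = a_1 = -2
y_2 = S_2(0) = a_2 = 4
y_3 = S_3(0) = a_3 = -5
y_4 = S_4(0) = a_4 = 0
y_5 = S_4(3) = -2
t_q=27/4 is in segment 3 (τ=3/4); S_3(τ)=-44823/5632

y_0=-5 y_1=-2 y_2=4 y_3=-5 y_4=0 y_5=-2
S(27/4) = -44823/5632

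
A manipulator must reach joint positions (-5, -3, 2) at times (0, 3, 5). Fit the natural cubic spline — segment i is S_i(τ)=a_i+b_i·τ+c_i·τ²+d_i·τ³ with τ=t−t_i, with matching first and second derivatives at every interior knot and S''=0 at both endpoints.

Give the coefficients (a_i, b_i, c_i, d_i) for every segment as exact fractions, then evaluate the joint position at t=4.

  seg 0: a=-5 b=7/60 c=0 d=11/180
  seg 1: a=-3 b=53/30 c=11/20 d=-11/120
S(4) = -31/40

Δ: Δ0=2/3, Δ1=5/2
row 1: diag=10, rhs=11; c'=1/5, d'=11/10
back: M1=11/10
M: M0=0, M1=11/10, M2=0
seg 0: a=-5, c=M0/2=0, d=(M1−M0)/(6·3)=11/180, b=Δ0−h0·(2M0+M1)/6=7/60
seg 1: a=-3, c=M1/2=11/20, d=(M2−M1)/(6·2)=-11/120, b=Δ1−h1·(2M1+M2)/6=53/30
t_q=4 → seg 1, τ=1; S=-3+53/30·τ+11/20·τ²+-11/120·τ³=-31/40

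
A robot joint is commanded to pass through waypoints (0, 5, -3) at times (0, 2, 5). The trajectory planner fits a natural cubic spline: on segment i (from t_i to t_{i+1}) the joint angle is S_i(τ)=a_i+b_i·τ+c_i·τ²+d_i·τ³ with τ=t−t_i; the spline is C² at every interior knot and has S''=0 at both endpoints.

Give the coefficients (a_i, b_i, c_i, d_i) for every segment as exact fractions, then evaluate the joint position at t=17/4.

  seg 0: a=0 b=53/15 c=0 d=-31/120
  seg 1: a=5 b=13/30 c=-31/20 d=31/180
S(17/4) = 23/256

Δ: Δ0=5/2, Δ1=-8/3
row 1: diag=10, rhs=-31; c'=3/10, d'=-31/10
back: M1=-31/10
M: M0=0, M1=-31/10, M2=0
seg 0: a=0, c=M0/2=0, d=(M1−M0)/(6·2)=-31/120, b=Δ0−h0·(2M0+M1)/6=53/15
seg 1: a=5, c=M1/2=-31/20, d=(M2−M1)/(6·3)=31/180, b=Δ1−h1·(2M1+M2)/6=13/30
t_q=17/4 → seg 1, τ=9/4; S=5+13/30·τ+-31/20·τ²+31/180·τ³=23/256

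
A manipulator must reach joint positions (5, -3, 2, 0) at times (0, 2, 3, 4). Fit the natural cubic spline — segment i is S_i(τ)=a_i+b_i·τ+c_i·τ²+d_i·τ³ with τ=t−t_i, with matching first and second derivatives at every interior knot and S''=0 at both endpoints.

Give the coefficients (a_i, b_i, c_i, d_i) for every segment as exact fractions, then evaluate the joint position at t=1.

  seg 0: a=5 b=-178/23 c=0 d=43/46
  seg 1: a=-3 b=80/23 c=129/23 d=-94/23
  seg 2: a=2 b=56/23 c=-153/23 d=51/23
S(1) = -83/46

Δ: Δ0=-4, Δ1=5, Δ2=-2
row 1: diag=6, rhs=54; c'=1/6, d'=9
row 2: denom=4−1·1/6=23/6; d'=(-42−1·9)/(23/6)=-306/23
back: M2=-306/23
back: M1=9−1/6·-306/23=258/23
M: M0=0, M1=258/23, M2=-306/23, M3=0
seg 0: a=5, c=M0/2=0, d=(M1−M0)/(6·2)=43/46, b=Δ0−h0·(2M0+M1)/6=-178/23
seg 1: a=-3, c=M1/2=129/23, d=(M2−M1)/(6·1)=-94/23, b=Δ1−h1·(2M1+M2)/6=80/23
seg 2: a=2, c=M2/2=-153/23, d=(M3−M2)/(6·1)=51/23, b=Δ2−h2·(2M2+M3)/6=56/23
t_q=1 → seg 0, τ=1; S=5+-178/23·τ+0·τ²+43/46·τ³=-83/46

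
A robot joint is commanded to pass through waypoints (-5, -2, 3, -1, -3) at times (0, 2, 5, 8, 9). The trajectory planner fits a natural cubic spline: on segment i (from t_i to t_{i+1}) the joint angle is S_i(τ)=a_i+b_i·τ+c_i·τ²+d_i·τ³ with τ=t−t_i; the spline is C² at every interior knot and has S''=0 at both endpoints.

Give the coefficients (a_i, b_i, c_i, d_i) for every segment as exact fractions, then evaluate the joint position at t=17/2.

  seg 0: a=-5 b=74/57 c=0 d=23/456
  seg 1: a=-2 b=217/114 c=23/76 d=-29/228
  seg 2: a=3 b=65/228 c=-16/19 d=23/228
  seg 3: a=-1 b=-233/114 c=5/76 d=-5/228
S(17/2) = -1221/608

Δ: Δ0=3/2, Δ1=5/3, Δ2=-4/3, Δ3=-2
row 1: diag=10, rhs=1; c'=3/10, d'=1/10
row 2: denom=12−3·3/10=111/10; d'=(-18−3·1/10)/(111/10)=-61/37
row 3: denom=8−3·10/37=266/37; d'=(-4−3·-61/37)/(266/37)=5/38
back: M3=5/38
back: M2=-61/37−10/37·5/38=-32/19
back: M1=1/10−3/10·-32/19=23/38
M: M0=0, M1=23/38, M2=-32/19, M3=5/38, M4=0
seg 0: a=-5, c=M0/2=0, d=(M1−M0)/(6·2)=23/456, b=Δ0−h0·(2M0+M1)/6=74/57
seg 1: a=-2, c=M1/2=23/76, d=(M2−M1)/(6·3)=-29/228, b=Δ1−h1·(2M1+M2)/6=217/114
seg 2: a=3, c=M2/2=-16/19, d=(M3−M2)/(6·3)=23/228, b=Δ2−h2·(2M2+M3)/6=65/228
seg 3: a=-1, c=M3/2=5/76, d=(M4−M3)/(6·1)=-5/228, b=Δ3−h3·(2M3+M4)/6=-233/114
t_q=17/2 → seg 3, τ=1/2; S=-1+-233/114·τ+5/76·τ²+-5/228·τ³=-1221/608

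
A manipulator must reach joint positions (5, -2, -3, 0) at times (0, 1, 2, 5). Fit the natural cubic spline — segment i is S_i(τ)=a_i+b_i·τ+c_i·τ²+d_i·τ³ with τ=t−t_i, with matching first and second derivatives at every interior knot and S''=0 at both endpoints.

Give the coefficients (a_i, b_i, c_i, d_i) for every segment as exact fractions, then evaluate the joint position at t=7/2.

Δ: Δ0=-7, Δ1=-1, Δ2=1
row 1: diag=4, rhs=36; c'=1/4, d'=9
row 2: denom=8−1·1/4=31/4; d'=(12−1·9)/(31/4)=12/31
back: M2=12/31
back: M1=9−1/4·12/31=276/31
M: M0=0, M1=276/31, M2=12/31, M3=0
seg 0: a=5, c=M0/2=0, d=(M1−M0)/(6·1)=46/31, b=Δ0−h0·(2M0+M1)/6=-263/31
seg 1: a=-2, c=M1/2=138/31, d=(M2−M1)/(6·1)=-44/31, b=Δ1−h1·(2M1+M2)/6=-125/31
seg 2: a=-3, c=M2/2=6/31, d=(M3−M2)/(6·3)=-2/93, b=Δ2−h2·(2M2+M3)/6=19/31
t_q=7/2 → seg 2, τ=3/2; S=-3+19/31·τ+6/31·τ²+-2/93·τ³=-213/124

  seg 0: a=5 b=-263/31 c=0 d=46/31
  seg 1: a=-2 b=-125/31 c=138/31 d=-44/31
  seg 2: a=-3 b=19/31 c=6/31 d=-2/93
S(7/2) = -213/124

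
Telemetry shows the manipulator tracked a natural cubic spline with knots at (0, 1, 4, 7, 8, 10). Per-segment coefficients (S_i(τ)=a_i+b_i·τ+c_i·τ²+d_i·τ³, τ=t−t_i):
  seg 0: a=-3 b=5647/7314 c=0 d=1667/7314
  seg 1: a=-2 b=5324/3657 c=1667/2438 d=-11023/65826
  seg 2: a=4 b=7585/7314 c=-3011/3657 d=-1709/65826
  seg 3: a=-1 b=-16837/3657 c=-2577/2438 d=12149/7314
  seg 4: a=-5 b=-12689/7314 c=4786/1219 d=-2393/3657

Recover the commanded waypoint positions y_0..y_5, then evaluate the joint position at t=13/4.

y_0=-3 y_1=-2 y_2=4 y_3=-1 y_4=-5 y_5=2
S(13/4) = 441527/156032

y_0 = S_0(0) = a_0 = -3
y_1 = S_1(0) = a_1 = -2
y_2 = S_2(0) = a_2 = 4
y_3 = S_3(0) = a_3 = -1
y_4 = S_4(0) = a_4 = -5
y_5 = S_4(2) = 2
t_q=13/4 is in segment 1 (τ=9/4); S_1(τ)=441527/156032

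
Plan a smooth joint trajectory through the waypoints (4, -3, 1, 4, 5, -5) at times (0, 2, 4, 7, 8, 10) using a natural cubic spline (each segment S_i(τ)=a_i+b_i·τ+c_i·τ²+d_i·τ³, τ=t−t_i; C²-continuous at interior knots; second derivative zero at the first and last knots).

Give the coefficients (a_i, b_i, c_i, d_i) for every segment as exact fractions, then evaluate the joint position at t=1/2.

  seg 0: a=4 b=-7913/1570 c=0 d=1209/3140
  seg 1: a=-3 b=-659/1570 c=3627/1570 d=-691/1256
  seg 2: a=1 b=1742/785 c=-3111/3140 d=367/1884
  seg 3: a=4 b=4817/3140 c=1197/1570 d=-4071/3140
  seg 4: a=5 b=-652/785 c=-9819/3140 d=3273/6280
S(1/2) = 7677/5024

Δ: Δ0=-7/2, Δ1=2, Δ2=1, Δ3=1, Δ4=-5
row 1: diag=8, rhs=33; c'=1/4, d'=33/8
row 2: denom=10−2·1/4=19/2; d'=(-6−2·33/8)/(19/2)=-3/2
row 3: denom=8−3·6/19=134/19; d'=(0−3·-3/2)/(134/19)=171/268
row 4: denom=6−1·19/134=785/134; d'=(-36−1·171/268)/(785/134)=-9819/1570
back: M4=-9819/1570
back: M3=171/268−19/134·-9819/1570=1197/785
back: M2=-3/2−6/19·1197/785=-3111/1570
back: M1=33/8−1/4·-3111/1570=3627/785
M: M0=0, M1=3627/785, M2=-3111/1570, M3=1197/785, M4=-9819/1570, M5=0
seg 0: a=4, c=M0/2=0, d=(M1−M0)/(6·2)=1209/3140, b=Δ0−h0·(2M0+M1)/6=-7913/1570
seg 1: a=-3, c=M1/2=3627/1570, d=(M2−M1)/(6·2)=-691/1256, b=Δ1−h1·(2M1+M2)/6=-659/1570
seg 2: a=1, c=M2/2=-3111/3140, d=(M3−M2)/(6·3)=367/1884, b=Δ2−h2·(2M2+M3)/6=1742/785
seg 3: a=4, c=M3/2=1197/1570, d=(M4−M3)/(6·1)=-4071/3140, b=Δ3−h3·(2M3+M4)/6=4817/3140
seg 4: a=5, c=M4/2=-9819/3140, d=(M5−M4)/(6·2)=3273/6280, b=Δ4−h4·(2M4+M5)/6=-652/785
t_q=1/2 → seg 0, τ=1/2; S=4+-7913/1570·τ+0·τ²+1209/3140·τ³=7677/5024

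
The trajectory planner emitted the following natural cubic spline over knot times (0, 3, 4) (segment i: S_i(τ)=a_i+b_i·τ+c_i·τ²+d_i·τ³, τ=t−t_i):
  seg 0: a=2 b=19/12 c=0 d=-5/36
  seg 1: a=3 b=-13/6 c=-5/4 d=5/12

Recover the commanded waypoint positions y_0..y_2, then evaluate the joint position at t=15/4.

y_0 = S_0(0) = a_0 = 2
y_1 = S_1(0) = a_1 = 3
y_2 = S_1(1) = 0
t_q=15/4 is in segment 1 (τ=3/4); S_1(τ)=217/256

y_0=2 y_1=3 y_2=0
S(15/4) = 217/256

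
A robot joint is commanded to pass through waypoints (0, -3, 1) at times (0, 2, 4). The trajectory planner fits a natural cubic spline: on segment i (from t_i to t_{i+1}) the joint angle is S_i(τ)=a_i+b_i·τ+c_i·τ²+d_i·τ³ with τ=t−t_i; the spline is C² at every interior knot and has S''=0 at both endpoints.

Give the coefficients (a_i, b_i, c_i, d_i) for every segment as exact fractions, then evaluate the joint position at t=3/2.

  seg 0: a=0 b=-19/8 c=0 d=7/32
  seg 1: a=-3 b=1/4 c=21/16 d=-7/32
S(3/2) = -723/256

Δ: Δ0=-3/2, Δ1=2
row 1: diag=8, rhs=21; c'=1/4, d'=21/8
back: M1=21/8
M: M0=0, M1=21/8, M2=0
seg 0: a=0, c=M0/2=0, d=(M1−M0)/(6·2)=7/32, b=Δ0−h0·(2M0+M1)/6=-19/8
seg 1: a=-3, c=M1/2=21/16, d=(M2−M1)/(6·2)=-7/32, b=Δ1−h1·(2M1+M2)/6=1/4
t_q=3/2 → seg 0, τ=3/2; S=0+-19/8·τ+0·τ²+7/32·τ³=-723/256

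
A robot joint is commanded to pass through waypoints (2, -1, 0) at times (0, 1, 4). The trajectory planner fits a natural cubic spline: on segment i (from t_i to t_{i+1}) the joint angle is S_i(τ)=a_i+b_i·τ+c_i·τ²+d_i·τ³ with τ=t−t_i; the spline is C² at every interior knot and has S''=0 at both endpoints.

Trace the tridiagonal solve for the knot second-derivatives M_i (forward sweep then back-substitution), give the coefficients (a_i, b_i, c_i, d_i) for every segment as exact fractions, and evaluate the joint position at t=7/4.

  seg 0: a=2 b=-41/12 c=0 d=5/12
  seg 1: a=-1 b=-13/6 c=5/4 d=-5/36
S(7/4) = -507/256

Δ: Δ0=-3, Δ1=1/3
row 1: diag=8, rhs=20; c'=3/8, d'=5/2
back: M1=5/2
M: M0=0, M1=5/2, M2=0
seg 0: a=2, c=M0/2=0, d=(M1−M0)/(6·1)=5/12, b=Δ0−h0·(2M0+M1)/6=-41/12
seg 1: a=-1, c=M1/2=5/4, d=(M2−M1)/(6·3)=-5/36, b=Δ1−h1·(2M1+M2)/6=-13/6
t_q=7/4 → seg 1, τ=3/4; S=-1+-13/6·τ+5/4·τ²+-5/36·τ³=-507/256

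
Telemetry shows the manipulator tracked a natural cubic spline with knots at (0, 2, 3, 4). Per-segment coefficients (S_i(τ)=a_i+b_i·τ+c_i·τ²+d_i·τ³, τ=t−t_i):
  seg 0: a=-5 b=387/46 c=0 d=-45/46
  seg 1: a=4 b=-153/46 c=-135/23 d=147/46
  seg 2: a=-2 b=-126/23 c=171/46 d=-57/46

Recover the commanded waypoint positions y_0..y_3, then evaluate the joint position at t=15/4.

y_0=-5 y_1=4 y_2=-2 y_3=-5
S(15/4) = -13367/2944

y_0 = S_0(0) = a_0 = -5
y_1 = S_1(0) = a_1 = 4
y_2 = S_2(0) = a_2 = -2
y_3 = S_2(1) = -5
t_q=15/4 is in segment 2 (τ=3/4); S_2(τ)=-13367/2944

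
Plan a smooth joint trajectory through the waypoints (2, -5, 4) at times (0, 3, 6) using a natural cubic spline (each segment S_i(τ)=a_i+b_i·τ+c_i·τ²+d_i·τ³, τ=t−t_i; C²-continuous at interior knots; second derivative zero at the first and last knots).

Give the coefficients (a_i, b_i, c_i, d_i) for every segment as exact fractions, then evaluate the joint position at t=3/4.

  seg 0: a=2 b=-11/3 c=0 d=4/27
  seg 1: a=-5 b=1/3 c=4/3 d=-4/27
S(3/4) = -11/16

Δ: Δ0=-7/3, Δ1=3
row 1: diag=12, rhs=32; c'=1/4, d'=8/3
back: M1=8/3
M: M0=0, M1=8/3, M2=0
seg 0: a=2, c=M0/2=0, d=(M1−M0)/(6·3)=4/27, b=Δ0−h0·(2M0+M1)/6=-11/3
seg 1: a=-5, c=M1/2=4/3, d=(M2−M1)/(6·3)=-4/27, b=Δ1−h1·(2M1+M2)/6=1/3
t_q=3/4 → seg 0, τ=3/4; S=2+-11/3·τ+0·τ²+4/27·τ³=-11/16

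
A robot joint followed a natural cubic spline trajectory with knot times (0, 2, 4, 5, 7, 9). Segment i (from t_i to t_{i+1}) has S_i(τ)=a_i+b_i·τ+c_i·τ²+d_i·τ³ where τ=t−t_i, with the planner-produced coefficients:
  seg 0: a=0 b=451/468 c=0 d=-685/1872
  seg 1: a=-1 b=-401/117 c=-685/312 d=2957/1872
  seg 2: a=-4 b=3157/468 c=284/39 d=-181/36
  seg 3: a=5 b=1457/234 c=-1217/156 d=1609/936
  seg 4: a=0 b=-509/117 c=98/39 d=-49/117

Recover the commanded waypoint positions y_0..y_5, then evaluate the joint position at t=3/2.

y_0 = S_0(0) = a_0 = 0
y_1 = S_1(0) = a_1 = -1
y_2 = S_2(0) = a_2 = -4
y_3 = S_3(0) = a_3 = 5
y_4 = S_4(0) = a_4 = 0
y_5 = S_4(2) = -2
t_q=3/2 is in segment 0 (τ=3/2); S_0(τ)=1051/4992

y_0=0 y_1=-1 y_2=-4 y_3=5 y_4=0 y_5=-2
S(3/2) = 1051/4992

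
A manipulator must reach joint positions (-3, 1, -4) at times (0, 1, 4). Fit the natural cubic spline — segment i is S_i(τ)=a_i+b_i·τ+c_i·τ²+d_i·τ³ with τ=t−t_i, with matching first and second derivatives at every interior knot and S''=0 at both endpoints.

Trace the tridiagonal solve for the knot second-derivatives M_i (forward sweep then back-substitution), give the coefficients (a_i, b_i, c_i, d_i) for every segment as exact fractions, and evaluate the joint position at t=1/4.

  seg 0: a=-3 b=113/24 c=0 d=-17/24
  seg 1: a=1 b=31/12 c=-17/8 d=17/72
S(1/4) = -939/512

Δ: Δ0=4, Δ1=-5/3
row 1: diag=8, rhs=-34; c'=3/8, d'=-17/4
back: M1=-17/4
M: M0=0, M1=-17/4, M2=0
seg 0: a=-3, c=M0/2=0, d=(M1−M0)/(6·1)=-17/24, b=Δ0−h0·(2M0+M1)/6=113/24
seg 1: a=1, c=M1/2=-17/8, d=(M2−M1)/(6·3)=17/72, b=Δ1−h1·(2M1+M2)/6=31/12
t_q=1/4 → seg 0, τ=1/4; S=-3+113/24·τ+0·τ²+-17/24·τ³=-939/512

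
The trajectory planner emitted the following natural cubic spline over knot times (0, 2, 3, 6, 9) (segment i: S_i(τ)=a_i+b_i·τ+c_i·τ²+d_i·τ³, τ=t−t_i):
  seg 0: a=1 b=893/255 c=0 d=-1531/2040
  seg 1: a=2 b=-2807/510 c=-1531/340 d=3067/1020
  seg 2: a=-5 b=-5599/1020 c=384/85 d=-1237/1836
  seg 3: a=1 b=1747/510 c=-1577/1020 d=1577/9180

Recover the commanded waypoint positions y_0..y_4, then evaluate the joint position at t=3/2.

y_0=1 y_1=2 y_2=-5 y_3=1 y_4=2
S(3/2) = 20237/5440

y_0 = S_0(0) = a_0 = 1
y_1 = S_1(0) = a_1 = 2
y_2 = S_2(0) = a_2 = -5
y_3 = S_3(0) = a_3 = 1
y_4 = S_3(3) = 2
t_q=3/2 is in segment 0 (τ=3/2); S_0(τ)=20237/5440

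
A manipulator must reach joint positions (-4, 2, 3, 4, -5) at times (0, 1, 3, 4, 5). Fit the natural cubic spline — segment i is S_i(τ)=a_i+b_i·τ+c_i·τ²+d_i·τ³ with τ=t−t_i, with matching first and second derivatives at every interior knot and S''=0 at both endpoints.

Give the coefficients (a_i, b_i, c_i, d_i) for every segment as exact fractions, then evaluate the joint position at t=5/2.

Δ: Δ0=6, Δ1=1/2, Δ2=1, Δ3=-9
row 1: diag=6, rhs=-33; c'=1/3, d'=-11/2
row 2: denom=6−2·1/3=16/3; d'=(3−2·-11/2)/(16/3)=21/8
row 3: denom=4−1·3/16=61/16; d'=(-60−1·21/8)/(61/16)=-1002/61
back: M3=-1002/61
back: M2=21/8−3/16·-1002/61=348/61
back: M1=-11/2−1/3·348/61=-903/122
M: M0=0, M1=-903/122, M2=348/61, M3=-1002/61, M4=0
seg 0: a=-4, c=M0/2=0, d=(M1−M0)/(6·1)=-301/244, b=Δ0−h0·(2M0+M1)/6=1765/244
seg 1: a=2, c=M1/2=-903/244, d=(M2−M1)/(6·2)=533/488, b=Δ1−h1·(2M1+M2)/6=431/122
seg 2: a=3, c=M2/2=174/61, d=(M3−M2)/(6·1)=-225/61, b=Δ2−h2·(2M2+M3)/6=112/61
seg 3: a=4, c=M3/2=-501/61, d=(M4−M3)/(6·1)=167/61, b=Δ3−h3·(2M3+M4)/6=-215/61
t_q=5/2 → seg 1, τ=3/2; S=2+431/122·τ+-903/244·τ²+533/488·τ³=10379/3904

  seg 0: a=-4 b=1765/244 c=0 d=-301/244
  seg 1: a=2 b=431/122 c=-903/244 d=533/488
  seg 2: a=3 b=112/61 c=174/61 d=-225/61
  seg 3: a=4 b=-215/61 c=-501/61 d=167/61
S(5/2) = 10379/3904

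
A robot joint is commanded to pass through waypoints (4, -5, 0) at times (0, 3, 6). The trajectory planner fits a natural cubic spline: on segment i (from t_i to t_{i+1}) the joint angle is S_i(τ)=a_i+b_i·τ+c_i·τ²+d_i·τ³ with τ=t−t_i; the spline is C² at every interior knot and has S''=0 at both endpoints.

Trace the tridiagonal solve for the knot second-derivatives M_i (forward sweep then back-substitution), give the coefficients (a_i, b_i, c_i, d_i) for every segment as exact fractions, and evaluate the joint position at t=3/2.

  seg 0: a=4 b=-25/6 c=0 d=7/54
  seg 1: a=-5 b=-2/3 c=7/6 d=-7/54
S(3/2) = -29/16

Δ: Δ0=-3, Δ1=5/3
row 1: diag=12, rhs=28; c'=1/4, d'=7/3
back: M1=7/3
M: M0=0, M1=7/3, M2=0
seg 0: a=4, c=M0/2=0, d=(M1−M0)/(6·3)=7/54, b=Δ0−h0·(2M0+M1)/6=-25/6
seg 1: a=-5, c=M1/2=7/6, d=(M2−M1)/(6·3)=-7/54, b=Δ1−h1·(2M1+M2)/6=-2/3
t_q=3/2 → seg 0, τ=3/2; S=4+-25/6·τ+0·τ²+7/54·τ³=-29/16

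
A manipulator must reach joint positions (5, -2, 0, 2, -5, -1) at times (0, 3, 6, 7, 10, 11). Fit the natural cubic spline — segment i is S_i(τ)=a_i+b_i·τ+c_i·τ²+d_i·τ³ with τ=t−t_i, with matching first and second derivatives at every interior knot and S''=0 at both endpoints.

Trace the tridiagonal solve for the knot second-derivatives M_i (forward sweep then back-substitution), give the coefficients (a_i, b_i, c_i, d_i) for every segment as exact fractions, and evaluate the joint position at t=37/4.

Δ: Δ0=-7/3, Δ1=2/3, Δ2=2, Δ3=-7/3, Δ4=4
row 1: diag=12, rhs=18; c'=1/4, d'=3/2
row 2: denom=8−3·1/4=29/4; d'=(8−3·3/2)/(29/4)=14/29
row 3: denom=8−1·4/29=228/29; d'=(-26−1·14/29)/(228/29)=-64/19
row 4: denom=8−3·29/76=521/76; d'=(38−3·-64/19)/(521/76)=3656/521
back: M4=3656/521
back: M3=-64/19−29/76·3656/521=-3150/521
back: M2=14/29−4/29·-3150/521=686/521
back: M1=3/2−1/4·686/521=610/521
M: M0=0, M1=610/521, M2=686/521, M3=-3150/521, M4=3656/521, M5=0
seg 0: a=5, c=M0/2=0, d=(M1−M0)/(6·3)=305/4689, b=Δ0−h0·(2M0+M1)/6=-4562/1563
seg 1: a=-2, c=M1/2=305/521, d=(M2−M1)/(6·3)=38/4689, b=Δ1−h1·(2M1+M2)/6=-1817/1563
seg 2: a=0, c=M2/2=343/521, d=(M3−M2)/(6·1)=-1918/1563, b=Δ2−h2·(2M2+M3)/6=4015/1563
seg 3: a=2, c=M3/2=-1575/521, d=(M4−M3)/(6·3)=3403/4689, b=Δ3−h3·(2M3+M4)/6=319/1563
seg 4: a=-5, c=M4/2=1828/521, d=(M5−M4)/(6·1)=-1828/1563, b=Δ4−h4·(2M4+M5)/6=2596/1563
t_q=37/4 → seg 3, τ=9/4; S=2+319/1563·τ+-1575/521·τ²+3403/4689·τ³=-152657/33344

  seg 0: a=5 b=-4562/1563 c=0 d=305/4689
  seg 1: a=-2 b=-1817/1563 c=305/521 d=38/4689
  seg 2: a=0 b=4015/1563 c=343/521 d=-1918/1563
  seg 3: a=2 b=319/1563 c=-1575/521 d=3403/4689
  seg 4: a=-5 b=2596/1563 c=1828/521 d=-1828/1563
S(37/4) = -152657/33344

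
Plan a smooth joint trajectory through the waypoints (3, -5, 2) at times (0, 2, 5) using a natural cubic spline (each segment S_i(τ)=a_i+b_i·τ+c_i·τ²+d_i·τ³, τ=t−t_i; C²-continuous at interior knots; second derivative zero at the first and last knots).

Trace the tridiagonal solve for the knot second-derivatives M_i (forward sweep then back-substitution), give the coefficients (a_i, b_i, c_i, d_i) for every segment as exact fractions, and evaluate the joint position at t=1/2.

  seg 0: a=3 b=-79/15 c=0 d=19/60
  seg 1: a=-5 b=-22/15 c=19/10 d=-19/90
S(1/2) = 13/32

Δ: Δ0=-4, Δ1=7/3
row 1: diag=10, rhs=38; c'=3/10, d'=19/5
back: M1=19/5
M: M0=0, M1=19/5, M2=0
seg 0: a=3, c=M0/2=0, d=(M1−M0)/(6·2)=19/60, b=Δ0−h0·(2M0+M1)/6=-79/15
seg 1: a=-5, c=M1/2=19/10, d=(M2−M1)/(6·3)=-19/90, b=Δ1−h1·(2M1+M2)/6=-22/15
t_q=1/2 → seg 0, τ=1/2; S=3+-79/15·τ+0·τ²+19/60·τ³=13/32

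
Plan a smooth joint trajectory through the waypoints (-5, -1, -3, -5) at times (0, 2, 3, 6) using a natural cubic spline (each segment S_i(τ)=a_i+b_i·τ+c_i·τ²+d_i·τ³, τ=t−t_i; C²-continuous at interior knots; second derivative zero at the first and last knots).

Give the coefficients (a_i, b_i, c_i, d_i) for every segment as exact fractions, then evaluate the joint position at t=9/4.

  seg 0: a=-5 b=482/141 c=0 d=-50/141
  seg 1: a=-1 b=-118/141 c=-100/47 d=136/141
  seg 2: a=-3 b=-310/141 c=36/47 d=-4/47
S(9/4) = -499/376

Δ: Δ0=2, Δ1=-2, Δ2=-2/3
row 1: diag=6, rhs=-24; c'=1/6, d'=-4
row 2: denom=8−1·1/6=47/6; d'=(8−1·-4)/(47/6)=72/47
back: M2=72/47
back: M1=-4−1/6·72/47=-200/47
M: M0=0, M1=-200/47, M2=72/47, M3=0
seg 0: a=-5, c=M0/2=0, d=(M1−M0)/(6·2)=-50/141, b=Δ0−h0·(2M0+M1)/6=482/141
seg 1: a=-1, c=M1/2=-100/47, d=(M2−M1)/(6·1)=136/141, b=Δ1−h1·(2M1+M2)/6=-118/141
seg 2: a=-3, c=M2/2=36/47, d=(M3−M2)/(6·3)=-4/47, b=Δ2−h2·(2M2+M3)/6=-310/141
t_q=9/4 → seg 1, τ=1/4; S=-1+-118/141·τ+-100/47·τ²+136/141·τ³=-499/376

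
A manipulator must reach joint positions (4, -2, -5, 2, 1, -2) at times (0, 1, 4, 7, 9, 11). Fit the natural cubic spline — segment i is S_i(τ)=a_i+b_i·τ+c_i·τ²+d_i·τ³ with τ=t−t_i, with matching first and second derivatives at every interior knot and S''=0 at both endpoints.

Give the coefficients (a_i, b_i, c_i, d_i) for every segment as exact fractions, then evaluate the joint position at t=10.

Δ: Δ0=-6, Δ1=-1, Δ2=7/3, Δ3=-1/2, Δ4=-3/2
row 1: diag=8, rhs=30; c'=3/8, d'=15/4
row 2: denom=12−3·3/8=87/8; d'=(20−3·15/4)/(87/8)=70/87
row 3: denom=10−3·8/29=266/29; d'=(-17−3·70/87)/(266/29)=-563/266
row 4: denom=8−2·29/133=1006/133; d'=(-6−2·-563/266)/(1006/133)=-235/1006
back: M4=-235/1006
back: M3=-563/266−29/133·-235/1006=-1039/503
back: M2=70/87−8/29·-1039/503=2074/1509
back: M1=15/4−3/8·2074/1509=1627/503
M: M0=0, M1=1627/503, M2=2074/1509, M3=-1039/503, M4=-235/1006, M5=0
seg 0: a=4, c=M0/2=0, d=(M1−M0)/(6·1)=1627/3018, b=Δ0−h0·(2M0+M1)/6=-19735/3018
seg 1: a=-2, c=M1/2=1627/1006, d=(M2−M1)/(6·3)=-2807/27162, b=Δ1−h1·(2M1+M2)/6=-7427/1509
seg 2: a=-5, c=M2/2=1037/1509, d=(M3−M2)/(6·3)=-5191/27162, b=Δ2−h2·(2M2+M3)/6=6011/3018
seg 3: a=2, c=M3/2=-1039/1006, d=(M4−M3)/(6·2)=1843/12072, b=Δ3−h3·(2M3+M4)/6=1441/1509
seg 4: a=1, c=M4/2=-235/2012, d=(M5−M4)/(6·2)=235/12072, b=Δ4−h4·(2M4+M5)/6=-4057/3018
t_q=10 → seg 4, τ=1; S=1+-4057/3018·τ+-235/2012·τ²+235/12072·τ³=-1777/4024

  seg 0: a=4 b=-19735/3018 c=0 d=1627/3018
  seg 1: a=-2 b=-7427/1509 c=1627/1006 d=-2807/27162
  seg 2: a=-5 b=6011/3018 c=1037/1509 d=-5191/27162
  seg 3: a=2 b=1441/1509 c=-1039/1006 d=1843/12072
  seg 4: a=1 b=-4057/3018 c=-235/2012 d=235/12072
S(10) = -1777/4024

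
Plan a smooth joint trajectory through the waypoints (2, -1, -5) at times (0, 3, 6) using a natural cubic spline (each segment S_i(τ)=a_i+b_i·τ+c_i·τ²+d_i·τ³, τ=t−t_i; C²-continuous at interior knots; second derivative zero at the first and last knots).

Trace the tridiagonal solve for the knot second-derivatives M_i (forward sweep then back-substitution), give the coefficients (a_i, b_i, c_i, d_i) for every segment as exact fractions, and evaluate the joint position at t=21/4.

Δ: Δ0=-1, Δ1=-4/3
row 1: diag=12, rhs=-2; c'=1/4, d'=-1/6
back: M1=-1/6
M: M0=0, M1=-1/6, M2=0
seg 0: a=2, c=M0/2=0, d=(M1−M0)/(6·3)=-1/108, b=Δ0−h0·(2M0+M1)/6=-11/12
seg 1: a=-1, c=M1/2=-1/12, d=(M2−M1)/(6·3)=1/108, b=Δ1−h1·(2M1+M2)/6=-7/6
t_q=21/4 → seg 1, τ=9/4; S=-1+-7/6·τ+-1/12·τ²+1/108·τ³=-1009/256

  seg 0: a=2 b=-11/12 c=0 d=-1/108
  seg 1: a=-1 b=-7/6 c=-1/12 d=1/108
S(21/4) = -1009/256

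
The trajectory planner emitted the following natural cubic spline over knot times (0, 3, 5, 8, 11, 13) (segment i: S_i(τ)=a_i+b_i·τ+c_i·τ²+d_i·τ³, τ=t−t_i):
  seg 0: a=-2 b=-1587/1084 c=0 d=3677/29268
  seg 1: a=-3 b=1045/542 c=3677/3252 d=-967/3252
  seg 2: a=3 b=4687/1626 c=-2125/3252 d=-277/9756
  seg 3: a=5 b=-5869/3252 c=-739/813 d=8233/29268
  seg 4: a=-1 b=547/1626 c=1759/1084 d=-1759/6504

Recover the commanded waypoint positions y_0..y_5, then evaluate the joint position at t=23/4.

y_0 = S_0(0) = a_0 = -2
y_1 = S_1(0) = a_1 = -3
y_2 = S_2(0) = a_2 = 3
y_3 = S_3(0) = a_3 = 5
y_4 = S_4(0) = a_4 = -1
y_5 = S_4(2) = 4
t_q=23/4 is in segment 2 (τ=3/4); S_2(τ)=331781/69376

y_0=-2 y_1=-3 y_2=3 y_3=5 y_4=-1 y_5=4
S(23/4) = 331781/69376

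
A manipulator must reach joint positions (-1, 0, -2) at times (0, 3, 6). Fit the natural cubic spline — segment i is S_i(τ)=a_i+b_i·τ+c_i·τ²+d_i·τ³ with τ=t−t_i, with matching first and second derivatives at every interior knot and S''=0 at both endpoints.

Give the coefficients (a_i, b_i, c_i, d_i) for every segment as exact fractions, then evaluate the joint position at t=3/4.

  seg 0: a=-1 b=7/12 c=0 d=-1/36
  seg 1: a=0 b=-1/6 c=-1/4 d=1/36
S(3/4) = -147/256

Δ: Δ0=1/3, Δ1=-2/3
row 1: diag=12, rhs=-6; c'=1/4, d'=-1/2
back: M1=-1/2
M: M0=0, M1=-1/2, M2=0
seg 0: a=-1, c=M0/2=0, d=(M1−M0)/(6·3)=-1/36, b=Δ0−h0·(2M0+M1)/6=7/12
seg 1: a=0, c=M1/2=-1/4, d=(M2−M1)/(6·3)=1/36, b=Δ1−h1·(2M1+M2)/6=-1/6
t_q=3/4 → seg 0, τ=3/4; S=-1+7/12·τ+0·τ²+-1/36·τ³=-147/256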